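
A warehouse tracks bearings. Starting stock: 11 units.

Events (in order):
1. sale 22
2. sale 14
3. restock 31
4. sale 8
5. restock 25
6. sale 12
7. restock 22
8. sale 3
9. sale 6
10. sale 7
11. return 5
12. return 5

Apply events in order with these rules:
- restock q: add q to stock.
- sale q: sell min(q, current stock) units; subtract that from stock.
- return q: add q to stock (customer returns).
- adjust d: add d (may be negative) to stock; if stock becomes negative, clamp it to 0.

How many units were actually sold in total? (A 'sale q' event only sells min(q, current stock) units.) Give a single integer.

Answer: 47

Derivation:
Processing events:
Start: stock = 11
  Event 1 (sale 22): sell min(22,11)=11. stock: 11 - 11 = 0. total_sold = 11
  Event 2 (sale 14): sell min(14,0)=0. stock: 0 - 0 = 0. total_sold = 11
  Event 3 (restock 31): 0 + 31 = 31
  Event 4 (sale 8): sell min(8,31)=8. stock: 31 - 8 = 23. total_sold = 19
  Event 5 (restock 25): 23 + 25 = 48
  Event 6 (sale 12): sell min(12,48)=12. stock: 48 - 12 = 36. total_sold = 31
  Event 7 (restock 22): 36 + 22 = 58
  Event 8 (sale 3): sell min(3,58)=3. stock: 58 - 3 = 55. total_sold = 34
  Event 9 (sale 6): sell min(6,55)=6. stock: 55 - 6 = 49. total_sold = 40
  Event 10 (sale 7): sell min(7,49)=7. stock: 49 - 7 = 42. total_sold = 47
  Event 11 (return 5): 42 + 5 = 47
  Event 12 (return 5): 47 + 5 = 52
Final: stock = 52, total_sold = 47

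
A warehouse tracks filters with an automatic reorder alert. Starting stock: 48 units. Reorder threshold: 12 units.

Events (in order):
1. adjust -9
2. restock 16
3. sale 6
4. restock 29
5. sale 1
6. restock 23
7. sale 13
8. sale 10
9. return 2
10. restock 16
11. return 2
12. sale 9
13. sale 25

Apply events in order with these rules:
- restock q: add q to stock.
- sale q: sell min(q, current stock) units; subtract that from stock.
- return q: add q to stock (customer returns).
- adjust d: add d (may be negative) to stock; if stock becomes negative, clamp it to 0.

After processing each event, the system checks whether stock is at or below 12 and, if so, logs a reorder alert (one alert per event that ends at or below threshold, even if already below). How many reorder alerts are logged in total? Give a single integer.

Answer: 0

Derivation:
Processing events:
Start: stock = 48
  Event 1 (adjust -9): 48 + -9 = 39
  Event 2 (restock 16): 39 + 16 = 55
  Event 3 (sale 6): sell min(6,55)=6. stock: 55 - 6 = 49. total_sold = 6
  Event 4 (restock 29): 49 + 29 = 78
  Event 5 (sale 1): sell min(1,78)=1. stock: 78 - 1 = 77. total_sold = 7
  Event 6 (restock 23): 77 + 23 = 100
  Event 7 (sale 13): sell min(13,100)=13. stock: 100 - 13 = 87. total_sold = 20
  Event 8 (sale 10): sell min(10,87)=10. stock: 87 - 10 = 77. total_sold = 30
  Event 9 (return 2): 77 + 2 = 79
  Event 10 (restock 16): 79 + 16 = 95
  Event 11 (return 2): 95 + 2 = 97
  Event 12 (sale 9): sell min(9,97)=9. stock: 97 - 9 = 88. total_sold = 39
  Event 13 (sale 25): sell min(25,88)=25. stock: 88 - 25 = 63. total_sold = 64
Final: stock = 63, total_sold = 64

Checking against threshold 12:
  After event 1: stock=39 > 12
  After event 2: stock=55 > 12
  After event 3: stock=49 > 12
  After event 4: stock=78 > 12
  After event 5: stock=77 > 12
  After event 6: stock=100 > 12
  After event 7: stock=87 > 12
  After event 8: stock=77 > 12
  After event 9: stock=79 > 12
  After event 10: stock=95 > 12
  After event 11: stock=97 > 12
  After event 12: stock=88 > 12
  After event 13: stock=63 > 12
Alert events: []. Count = 0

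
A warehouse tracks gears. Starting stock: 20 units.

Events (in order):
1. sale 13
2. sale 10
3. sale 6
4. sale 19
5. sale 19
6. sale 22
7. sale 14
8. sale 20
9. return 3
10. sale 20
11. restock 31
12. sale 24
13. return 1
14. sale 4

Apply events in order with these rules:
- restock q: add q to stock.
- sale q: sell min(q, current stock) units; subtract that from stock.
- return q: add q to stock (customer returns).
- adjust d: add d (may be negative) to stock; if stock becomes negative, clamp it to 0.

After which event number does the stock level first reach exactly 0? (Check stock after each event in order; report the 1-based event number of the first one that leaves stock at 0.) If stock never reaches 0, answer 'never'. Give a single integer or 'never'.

Answer: 2

Derivation:
Processing events:
Start: stock = 20
  Event 1 (sale 13): sell min(13,20)=13. stock: 20 - 13 = 7. total_sold = 13
  Event 2 (sale 10): sell min(10,7)=7. stock: 7 - 7 = 0. total_sold = 20
  Event 3 (sale 6): sell min(6,0)=0. stock: 0 - 0 = 0. total_sold = 20
  Event 4 (sale 19): sell min(19,0)=0. stock: 0 - 0 = 0. total_sold = 20
  Event 5 (sale 19): sell min(19,0)=0. stock: 0 - 0 = 0. total_sold = 20
  Event 6 (sale 22): sell min(22,0)=0. stock: 0 - 0 = 0. total_sold = 20
  Event 7 (sale 14): sell min(14,0)=0. stock: 0 - 0 = 0. total_sold = 20
  Event 8 (sale 20): sell min(20,0)=0. stock: 0 - 0 = 0. total_sold = 20
  Event 9 (return 3): 0 + 3 = 3
  Event 10 (sale 20): sell min(20,3)=3. stock: 3 - 3 = 0. total_sold = 23
  Event 11 (restock 31): 0 + 31 = 31
  Event 12 (sale 24): sell min(24,31)=24. stock: 31 - 24 = 7. total_sold = 47
  Event 13 (return 1): 7 + 1 = 8
  Event 14 (sale 4): sell min(4,8)=4. stock: 8 - 4 = 4. total_sold = 51
Final: stock = 4, total_sold = 51

First zero at event 2.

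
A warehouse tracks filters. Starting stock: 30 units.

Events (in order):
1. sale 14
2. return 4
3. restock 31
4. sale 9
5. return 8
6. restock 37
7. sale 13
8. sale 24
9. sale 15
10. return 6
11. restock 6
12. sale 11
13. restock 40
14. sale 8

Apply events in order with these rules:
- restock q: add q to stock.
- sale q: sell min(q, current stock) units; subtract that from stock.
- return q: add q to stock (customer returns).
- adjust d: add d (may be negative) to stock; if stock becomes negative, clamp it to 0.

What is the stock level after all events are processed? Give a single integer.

Answer: 68

Derivation:
Processing events:
Start: stock = 30
  Event 1 (sale 14): sell min(14,30)=14. stock: 30 - 14 = 16. total_sold = 14
  Event 2 (return 4): 16 + 4 = 20
  Event 3 (restock 31): 20 + 31 = 51
  Event 4 (sale 9): sell min(9,51)=9. stock: 51 - 9 = 42. total_sold = 23
  Event 5 (return 8): 42 + 8 = 50
  Event 6 (restock 37): 50 + 37 = 87
  Event 7 (sale 13): sell min(13,87)=13. stock: 87 - 13 = 74. total_sold = 36
  Event 8 (sale 24): sell min(24,74)=24. stock: 74 - 24 = 50. total_sold = 60
  Event 9 (sale 15): sell min(15,50)=15. stock: 50 - 15 = 35. total_sold = 75
  Event 10 (return 6): 35 + 6 = 41
  Event 11 (restock 6): 41 + 6 = 47
  Event 12 (sale 11): sell min(11,47)=11. stock: 47 - 11 = 36. total_sold = 86
  Event 13 (restock 40): 36 + 40 = 76
  Event 14 (sale 8): sell min(8,76)=8. stock: 76 - 8 = 68. total_sold = 94
Final: stock = 68, total_sold = 94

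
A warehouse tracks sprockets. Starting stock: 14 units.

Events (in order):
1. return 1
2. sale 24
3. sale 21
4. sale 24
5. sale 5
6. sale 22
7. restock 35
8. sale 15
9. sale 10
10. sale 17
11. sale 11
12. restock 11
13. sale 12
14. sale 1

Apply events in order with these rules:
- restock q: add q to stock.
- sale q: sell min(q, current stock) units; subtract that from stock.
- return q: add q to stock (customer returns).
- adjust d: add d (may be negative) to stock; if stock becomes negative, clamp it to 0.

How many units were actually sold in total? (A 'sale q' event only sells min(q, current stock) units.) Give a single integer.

Answer: 61

Derivation:
Processing events:
Start: stock = 14
  Event 1 (return 1): 14 + 1 = 15
  Event 2 (sale 24): sell min(24,15)=15. stock: 15 - 15 = 0. total_sold = 15
  Event 3 (sale 21): sell min(21,0)=0. stock: 0 - 0 = 0. total_sold = 15
  Event 4 (sale 24): sell min(24,0)=0. stock: 0 - 0 = 0. total_sold = 15
  Event 5 (sale 5): sell min(5,0)=0. stock: 0 - 0 = 0. total_sold = 15
  Event 6 (sale 22): sell min(22,0)=0. stock: 0 - 0 = 0. total_sold = 15
  Event 7 (restock 35): 0 + 35 = 35
  Event 8 (sale 15): sell min(15,35)=15. stock: 35 - 15 = 20. total_sold = 30
  Event 9 (sale 10): sell min(10,20)=10. stock: 20 - 10 = 10. total_sold = 40
  Event 10 (sale 17): sell min(17,10)=10. stock: 10 - 10 = 0. total_sold = 50
  Event 11 (sale 11): sell min(11,0)=0. stock: 0 - 0 = 0. total_sold = 50
  Event 12 (restock 11): 0 + 11 = 11
  Event 13 (sale 12): sell min(12,11)=11. stock: 11 - 11 = 0. total_sold = 61
  Event 14 (sale 1): sell min(1,0)=0. stock: 0 - 0 = 0. total_sold = 61
Final: stock = 0, total_sold = 61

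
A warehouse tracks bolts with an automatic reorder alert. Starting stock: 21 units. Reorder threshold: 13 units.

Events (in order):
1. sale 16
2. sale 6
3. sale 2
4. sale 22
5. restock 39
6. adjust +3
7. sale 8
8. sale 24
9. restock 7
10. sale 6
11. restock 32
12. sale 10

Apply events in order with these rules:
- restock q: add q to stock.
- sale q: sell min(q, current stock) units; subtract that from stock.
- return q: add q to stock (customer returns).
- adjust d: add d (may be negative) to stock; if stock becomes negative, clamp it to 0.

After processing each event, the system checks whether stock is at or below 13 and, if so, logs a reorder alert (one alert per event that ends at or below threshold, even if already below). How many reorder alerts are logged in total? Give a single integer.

Processing events:
Start: stock = 21
  Event 1 (sale 16): sell min(16,21)=16. stock: 21 - 16 = 5. total_sold = 16
  Event 2 (sale 6): sell min(6,5)=5. stock: 5 - 5 = 0. total_sold = 21
  Event 3 (sale 2): sell min(2,0)=0. stock: 0 - 0 = 0. total_sold = 21
  Event 4 (sale 22): sell min(22,0)=0. stock: 0 - 0 = 0. total_sold = 21
  Event 5 (restock 39): 0 + 39 = 39
  Event 6 (adjust +3): 39 + 3 = 42
  Event 7 (sale 8): sell min(8,42)=8. stock: 42 - 8 = 34. total_sold = 29
  Event 8 (sale 24): sell min(24,34)=24. stock: 34 - 24 = 10. total_sold = 53
  Event 9 (restock 7): 10 + 7 = 17
  Event 10 (sale 6): sell min(6,17)=6. stock: 17 - 6 = 11. total_sold = 59
  Event 11 (restock 32): 11 + 32 = 43
  Event 12 (sale 10): sell min(10,43)=10. stock: 43 - 10 = 33. total_sold = 69
Final: stock = 33, total_sold = 69

Checking against threshold 13:
  After event 1: stock=5 <= 13 -> ALERT
  After event 2: stock=0 <= 13 -> ALERT
  After event 3: stock=0 <= 13 -> ALERT
  After event 4: stock=0 <= 13 -> ALERT
  After event 5: stock=39 > 13
  After event 6: stock=42 > 13
  After event 7: stock=34 > 13
  After event 8: stock=10 <= 13 -> ALERT
  After event 9: stock=17 > 13
  After event 10: stock=11 <= 13 -> ALERT
  After event 11: stock=43 > 13
  After event 12: stock=33 > 13
Alert events: [1, 2, 3, 4, 8, 10]. Count = 6

Answer: 6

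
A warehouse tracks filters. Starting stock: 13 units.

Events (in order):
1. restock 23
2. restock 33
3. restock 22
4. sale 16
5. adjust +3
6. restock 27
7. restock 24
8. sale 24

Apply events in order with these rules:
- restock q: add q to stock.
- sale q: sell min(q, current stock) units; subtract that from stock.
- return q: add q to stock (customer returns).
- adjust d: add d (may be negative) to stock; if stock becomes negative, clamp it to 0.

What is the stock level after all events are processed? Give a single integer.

Answer: 105

Derivation:
Processing events:
Start: stock = 13
  Event 1 (restock 23): 13 + 23 = 36
  Event 2 (restock 33): 36 + 33 = 69
  Event 3 (restock 22): 69 + 22 = 91
  Event 4 (sale 16): sell min(16,91)=16. stock: 91 - 16 = 75. total_sold = 16
  Event 5 (adjust +3): 75 + 3 = 78
  Event 6 (restock 27): 78 + 27 = 105
  Event 7 (restock 24): 105 + 24 = 129
  Event 8 (sale 24): sell min(24,129)=24. stock: 129 - 24 = 105. total_sold = 40
Final: stock = 105, total_sold = 40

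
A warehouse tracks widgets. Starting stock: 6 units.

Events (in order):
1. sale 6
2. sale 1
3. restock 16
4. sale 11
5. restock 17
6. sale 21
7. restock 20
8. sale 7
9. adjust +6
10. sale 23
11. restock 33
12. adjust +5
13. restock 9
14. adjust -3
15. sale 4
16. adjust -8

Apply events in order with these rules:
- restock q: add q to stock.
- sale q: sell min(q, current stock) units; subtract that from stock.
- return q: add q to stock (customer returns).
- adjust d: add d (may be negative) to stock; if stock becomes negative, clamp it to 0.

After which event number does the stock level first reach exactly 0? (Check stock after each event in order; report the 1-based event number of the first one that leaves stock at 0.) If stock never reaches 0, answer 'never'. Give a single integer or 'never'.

Processing events:
Start: stock = 6
  Event 1 (sale 6): sell min(6,6)=6. stock: 6 - 6 = 0. total_sold = 6
  Event 2 (sale 1): sell min(1,0)=0. stock: 0 - 0 = 0. total_sold = 6
  Event 3 (restock 16): 0 + 16 = 16
  Event 4 (sale 11): sell min(11,16)=11. stock: 16 - 11 = 5. total_sold = 17
  Event 5 (restock 17): 5 + 17 = 22
  Event 6 (sale 21): sell min(21,22)=21. stock: 22 - 21 = 1. total_sold = 38
  Event 7 (restock 20): 1 + 20 = 21
  Event 8 (sale 7): sell min(7,21)=7. stock: 21 - 7 = 14. total_sold = 45
  Event 9 (adjust +6): 14 + 6 = 20
  Event 10 (sale 23): sell min(23,20)=20. stock: 20 - 20 = 0. total_sold = 65
  Event 11 (restock 33): 0 + 33 = 33
  Event 12 (adjust +5): 33 + 5 = 38
  Event 13 (restock 9): 38 + 9 = 47
  Event 14 (adjust -3): 47 + -3 = 44
  Event 15 (sale 4): sell min(4,44)=4. stock: 44 - 4 = 40. total_sold = 69
  Event 16 (adjust -8): 40 + -8 = 32
Final: stock = 32, total_sold = 69

First zero at event 1.

Answer: 1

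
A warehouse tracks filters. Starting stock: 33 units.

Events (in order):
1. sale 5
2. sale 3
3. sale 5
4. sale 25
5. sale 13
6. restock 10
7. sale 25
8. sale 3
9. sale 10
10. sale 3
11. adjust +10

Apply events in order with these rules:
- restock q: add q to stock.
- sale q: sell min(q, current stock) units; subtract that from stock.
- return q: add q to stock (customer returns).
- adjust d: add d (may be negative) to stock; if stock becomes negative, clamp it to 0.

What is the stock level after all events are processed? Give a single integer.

Processing events:
Start: stock = 33
  Event 1 (sale 5): sell min(5,33)=5. stock: 33 - 5 = 28. total_sold = 5
  Event 2 (sale 3): sell min(3,28)=3. stock: 28 - 3 = 25. total_sold = 8
  Event 3 (sale 5): sell min(5,25)=5. stock: 25 - 5 = 20. total_sold = 13
  Event 4 (sale 25): sell min(25,20)=20. stock: 20 - 20 = 0. total_sold = 33
  Event 5 (sale 13): sell min(13,0)=0. stock: 0 - 0 = 0. total_sold = 33
  Event 6 (restock 10): 0 + 10 = 10
  Event 7 (sale 25): sell min(25,10)=10. stock: 10 - 10 = 0. total_sold = 43
  Event 8 (sale 3): sell min(3,0)=0. stock: 0 - 0 = 0. total_sold = 43
  Event 9 (sale 10): sell min(10,0)=0. stock: 0 - 0 = 0. total_sold = 43
  Event 10 (sale 3): sell min(3,0)=0. stock: 0 - 0 = 0. total_sold = 43
  Event 11 (adjust +10): 0 + 10 = 10
Final: stock = 10, total_sold = 43

Answer: 10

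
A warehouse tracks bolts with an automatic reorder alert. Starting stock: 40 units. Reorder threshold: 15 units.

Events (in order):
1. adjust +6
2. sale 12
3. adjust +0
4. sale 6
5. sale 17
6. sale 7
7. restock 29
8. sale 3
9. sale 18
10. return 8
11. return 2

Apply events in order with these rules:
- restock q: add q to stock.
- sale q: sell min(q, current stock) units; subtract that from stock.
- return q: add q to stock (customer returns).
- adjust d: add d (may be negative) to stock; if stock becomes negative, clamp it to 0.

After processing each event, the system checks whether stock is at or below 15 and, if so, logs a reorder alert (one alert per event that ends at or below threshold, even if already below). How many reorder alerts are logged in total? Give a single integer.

Answer: 3

Derivation:
Processing events:
Start: stock = 40
  Event 1 (adjust +6): 40 + 6 = 46
  Event 2 (sale 12): sell min(12,46)=12. stock: 46 - 12 = 34. total_sold = 12
  Event 3 (adjust +0): 34 + 0 = 34
  Event 4 (sale 6): sell min(6,34)=6. stock: 34 - 6 = 28. total_sold = 18
  Event 5 (sale 17): sell min(17,28)=17. stock: 28 - 17 = 11. total_sold = 35
  Event 6 (sale 7): sell min(7,11)=7. stock: 11 - 7 = 4. total_sold = 42
  Event 7 (restock 29): 4 + 29 = 33
  Event 8 (sale 3): sell min(3,33)=3. stock: 33 - 3 = 30. total_sold = 45
  Event 9 (sale 18): sell min(18,30)=18. stock: 30 - 18 = 12. total_sold = 63
  Event 10 (return 8): 12 + 8 = 20
  Event 11 (return 2): 20 + 2 = 22
Final: stock = 22, total_sold = 63

Checking against threshold 15:
  After event 1: stock=46 > 15
  After event 2: stock=34 > 15
  After event 3: stock=34 > 15
  After event 4: stock=28 > 15
  After event 5: stock=11 <= 15 -> ALERT
  After event 6: stock=4 <= 15 -> ALERT
  After event 7: stock=33 > 15
  After event 8: stock=30 > 15
  After event 9: stock=12 <= 15 -> ALERT
  After event 10: stock=20 > 15
  After event 11: stock=22 > 15
Alert events: [5, 6, 9]. Count = 3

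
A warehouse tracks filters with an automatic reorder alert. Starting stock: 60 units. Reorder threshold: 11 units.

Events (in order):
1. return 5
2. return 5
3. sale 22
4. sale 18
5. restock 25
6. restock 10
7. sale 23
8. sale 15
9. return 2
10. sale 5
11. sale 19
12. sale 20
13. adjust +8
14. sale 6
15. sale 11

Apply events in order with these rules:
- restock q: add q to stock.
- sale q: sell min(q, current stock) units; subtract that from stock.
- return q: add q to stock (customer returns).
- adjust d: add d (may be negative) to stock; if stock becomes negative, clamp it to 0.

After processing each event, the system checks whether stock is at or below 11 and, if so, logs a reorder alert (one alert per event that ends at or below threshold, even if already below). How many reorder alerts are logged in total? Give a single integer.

Answer: 5

Derivation:
Processing events:
Start: stock = 60
  Event 1 (return 5): 60 + 5 = 65
  Event 2 (return 5): 65 + 5 = 70
  Event 3 (sale 22): sell min(22,70)=22. stock: 70 - 22 = 48. total_sold = 22
  Event 4 (sale 18): sell min(18,48)=18. stock: 48 - 18 = 30. total_sold = 40
  Event 5 (restock 25): 30 + 25 = 55
  Event 6 (restock 10): 55 + 10 = 65
  Event 7 (sale 23): sell min(23,65)=23. stock: 65 - 23 = 42. total_sold = 63
  Event 8 (sale 15): sell min(15,42)=15. stock: 42 - 15 = 27. total_sold = 78
  Event 9 (return 2): 27 + 2 = 29
  Event 10 (sale 5): sell min(5,29)=5. stock: 29 - 5 = 24. total_sold = 83
  Event 11 (sale 19): sell min(19,24)=19. stock: 24 - 19 = 5. total_sold = 102
  Event 12 (sale 20): sell min(20,5)=5. stock: 5 - 5 = 0. total_sold = 107
  Event 13 (adjust +8): 0 + 8 = 8
  Event 14 (sale 6): sell min(6,8)=6. stock: 8 - 6 = 2. total_sold = 113
  Event 15 (sale 11): sell min(11,2)=2. stock: 2 - 2 = 0. total_sold = 115
Final: stock = 0, total_sold = 115

Checking against threshold 11:
  After event 1: stock=65 > 11
  After event 2: stock=70 > 11
  After event 3: stock=48 > 11
  After event 4: stock=30 > 11
  After event 5: stock=55 > 11
  After event 6: stock=65 > 11
  After event 7: stock=42 > 11
  After event 8: stock=27 > 11
  After event 9: stock=29 > 11
  After event 10: stock=24 > 11
  After event 11: stock=5 <= 11 -> ALERT
  After event 12: stock=0 <= 11 -> ALERT
  After event 13: stock=8 <= 11 -> ALERT
  After event 14: stock=2 <= 11 -> ALERT
  After event 15: stock=0 <= 11 -> ALERT
Alert events: [11, 12, 13, 14, 15]. Count = 5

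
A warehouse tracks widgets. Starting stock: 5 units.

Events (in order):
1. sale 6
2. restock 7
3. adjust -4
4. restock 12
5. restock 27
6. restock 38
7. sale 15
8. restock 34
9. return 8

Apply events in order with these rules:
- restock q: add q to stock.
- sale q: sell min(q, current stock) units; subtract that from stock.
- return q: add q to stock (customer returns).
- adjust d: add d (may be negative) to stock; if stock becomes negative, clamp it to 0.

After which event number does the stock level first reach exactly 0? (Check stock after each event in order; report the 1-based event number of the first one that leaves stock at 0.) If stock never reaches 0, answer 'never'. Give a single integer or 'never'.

Answer: 1

Derivation:
Processing events:
Start: stock = 5
  Event 1 (sale 6): sell min(6,5)=5. stock: 5 - 5 = 0. total_sold = 5
  Event 2 (restock 7): 0 + 7 = 7
  Event 3 (adjust -4): 7 + -4 = 3
  Event 4 (restock 12): 3 + 12 = 15
  Event 5 (restock 27): 15 + 27 = 42
  Event 6 (restock 38): 42 + 38 = 80
  Event 7 (sale 15): sell min(15,80)=15. stock: 80 - 15 = 65. total_sold = 20
  Event 8 (restock 34): 65 + 34 = 99
  Event 9 (return 8): 99 + 8 = 107
Final: stock = 107, total_sold = 20

First zero at event 1.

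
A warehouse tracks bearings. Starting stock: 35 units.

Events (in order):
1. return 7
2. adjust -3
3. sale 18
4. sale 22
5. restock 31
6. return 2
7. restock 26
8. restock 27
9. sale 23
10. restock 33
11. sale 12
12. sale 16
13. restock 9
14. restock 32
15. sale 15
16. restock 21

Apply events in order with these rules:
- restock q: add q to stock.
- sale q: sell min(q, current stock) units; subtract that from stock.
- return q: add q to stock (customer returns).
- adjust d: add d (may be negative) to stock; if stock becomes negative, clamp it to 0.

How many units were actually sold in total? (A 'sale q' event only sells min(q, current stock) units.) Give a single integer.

Processing events:
Start: stock = 35
  Event 1 (return 7): 35 + 7 = 42
  Event 2 (adjust -3): 42 + -3 = 39
  Event 3 (sale 18): sell min(18,39)=18. stock: 39 - 18 = 21. total_sold = 18
  Event 4 (sale 22): sell min(22,21)=21. stock: 21 - 21 = 0. total_sold = 39
  Event 5 (restock 31): 0 + 31 = 31
  Event 6 (return 2): 31 + 2 = 33
  Event 7 (restock 26): 33 + 26 = 59
  Event 8 (restock 27): 59 + 27 = 86
  Event 9 (sale 23): sell min(23,86)=23. stock: 86 - 23 = 63. total_sold = 62
  Event 10 (restock 33): 63 + 33 = 96
  Event 11 (sale 12): sell min(12,96)=12. stock: 96 - 12 = 84. total_sold = 74
  Event 12 (sale 16): sell min(16,84)=16. stock: 84 - 16 = 68. total_sold = 90
  Event 13 (restock 9): 68 + 9 = 77
  Event 14 (restock 32): 77 + 32 = 109
  Event 15 (sale 15): sell min(15,109)=15. stock: 109 - 15 = 94. total_sold = 105
  Event 16 (restock 21): 94 + 21 = 115
Final: stock = 115, total_sold = 105

Answer: 105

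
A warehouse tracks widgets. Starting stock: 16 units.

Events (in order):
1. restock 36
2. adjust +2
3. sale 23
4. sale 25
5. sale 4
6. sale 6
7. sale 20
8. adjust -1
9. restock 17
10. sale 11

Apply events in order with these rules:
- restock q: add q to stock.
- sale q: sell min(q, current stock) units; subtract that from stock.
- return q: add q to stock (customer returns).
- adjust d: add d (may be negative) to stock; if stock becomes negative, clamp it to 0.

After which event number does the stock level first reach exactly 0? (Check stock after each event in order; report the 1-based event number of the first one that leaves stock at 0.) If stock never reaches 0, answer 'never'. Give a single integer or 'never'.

Processing events:
Start: stock = 16
  Event 1 (restock 36): 16 + 36 = 52
  Event 2 (adjust +2): 52 + 2 = 54
  Event 3 (sale 23): sell min(23,54)=23. stock: 54 - 23 = 31. total_sold = 23
  Event 4 (sale 25): sell min(25,31)=25. stock: 31 - 25 = 6. total_sold = 48
  Event 5 (sale 4): sell min(4,6)=4. stock: 6 - 4 = 2. total_sold = 52
  Event 6 (sale 6): sell min(6,2)=2. stock: 2 - 2 = 0. total_sold = 54
  Event 7 (sale 20): sell min(20,0)=0. stock: 0 - 0 = 0. total_sold = 54
  Event 8 (adjust -1): 0 + -1 = 0 (clamped to 0)
  Event 9 (restock 17): 0 + 17 = 17
  Event 10 (sale 11): sell min(11,17)=11. stock: 17 - 11 = 6. total_sold = 65
Final: stock = 6, total_sold = 65

First zero at event 6.

Answer: 6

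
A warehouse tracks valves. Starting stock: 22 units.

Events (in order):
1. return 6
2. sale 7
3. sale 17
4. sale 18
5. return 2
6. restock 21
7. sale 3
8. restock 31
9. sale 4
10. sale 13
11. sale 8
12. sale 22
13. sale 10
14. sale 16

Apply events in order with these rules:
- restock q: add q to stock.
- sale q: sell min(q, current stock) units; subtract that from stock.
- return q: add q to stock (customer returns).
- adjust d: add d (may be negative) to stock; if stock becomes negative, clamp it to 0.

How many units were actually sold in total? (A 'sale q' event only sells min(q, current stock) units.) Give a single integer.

Processing events:
Start: stock = 22
  Event 1 (return 6): 22 + 6 = 28
  Event 2 (sale 7): sell min(7,28)=7. stock: 28 - 7 = 21. total_sold = 7
  Event 3 (sale 17): sell min(17,21)=17. stock: 21 - 17 = 4. total_sold = 24
  Event 4 (sale 18): sell min(18,4)=4. stock: 4 - 4 = 0. total_sold = 28
  Event 5 (return 2): 0 + 2 = 2
  Event 6 (restock 21): 2 + 21 = 23
  Event 7 (sale 3): sell min(3,23)=3. stock: 23 - 3 = 20. total_sold = 31
  Event 8 (restock 31): 20 + 31 = 51
  Event 9 (sale 4): sell min(4,51)=4. stock: 51 - 4 = 47. total_sold = 35
  Event 10 (sale 13): sell min(13,47)=13. stock: 47 - 13 = 34. total_sold = 48
  Event 11 (sale 8): sell min(8,34)=8. stock: 34 - 8 = 26. total_sold = 56
  Event 12 (sale 22): sell min(22,26)=22. stock: 26 - 22 = 4. total_sold = 78
  Event 13 (sale 10): sell min(10,4)=4. stock: 4 - 4 = 0. total_sold = 82
  Event 14 (sale 16): sell min(16,0)=0. stock: 0 - 0 = 0. total_sold = 82
Final: stock = 0, total_sold = 82

Answer: 82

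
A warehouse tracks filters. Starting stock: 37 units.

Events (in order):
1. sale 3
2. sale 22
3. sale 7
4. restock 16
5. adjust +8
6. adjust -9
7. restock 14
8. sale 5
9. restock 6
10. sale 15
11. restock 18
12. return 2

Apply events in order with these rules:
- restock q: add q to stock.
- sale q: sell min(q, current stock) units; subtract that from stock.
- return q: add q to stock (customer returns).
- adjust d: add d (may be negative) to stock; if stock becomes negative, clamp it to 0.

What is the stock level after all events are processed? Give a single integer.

Processing events:
Start: stock = 37
  Event 1 (sale 3): sell min(3,37)=3. stock: 37 - 3 = 34. total_sold = 3
  Event 2 (sale 22): sell min(22,34)=22. stock: 34 - 22 = 12. total_sold = 25
  Event 3 (sale 7): sell min(7,12)=7. stock: 12 - 7 = 5. total_sold = 32
  Event 4 (restock 16): 5 + 16 = 21
  Event 5 (adjust +8): 21 + 8 = 29
  Event 6 (adjust -9): 29 + -9 = 20
  Event 7 (restock 14): 20 + 14 = 34
  Event 8 (sale 5): sell min(5,34)=5. stock: 34 - 5 = 29. total_sold = 37
  Event 9 (restock 6): 29 + 6 = 35
  Event 10 (sale 15): sell min(15,35)=15. stock: 35 - 15 = 20. total_sold = 52
  Event 11 (restock 18): 20 + 18 = 38
  Event 12 (return 2): 38 + 2 = 40
Final: stock = 40, total_sold = 52

Answer: 40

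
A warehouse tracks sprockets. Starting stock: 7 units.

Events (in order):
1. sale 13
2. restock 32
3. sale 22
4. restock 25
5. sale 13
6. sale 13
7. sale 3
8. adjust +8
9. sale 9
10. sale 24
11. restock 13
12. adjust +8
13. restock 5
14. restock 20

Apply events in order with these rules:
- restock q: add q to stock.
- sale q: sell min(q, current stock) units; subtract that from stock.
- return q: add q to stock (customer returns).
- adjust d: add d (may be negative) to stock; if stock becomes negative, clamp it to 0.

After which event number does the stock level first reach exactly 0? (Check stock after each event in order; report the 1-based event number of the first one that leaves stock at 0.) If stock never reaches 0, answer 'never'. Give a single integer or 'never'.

Processing events:
Start: stock = 7
  Event 1 (sale 13): sell min(13,7)=7. stock: 7 - 7 = 0. total_sold = 7
  Event 2 (restock 32): 0 + 32 = 32
  Event 3 (sale 22): sell min(22,32)=22. stock: 32 - 22 = 10. total_sold = 29
  Event 4 (restock 25): 10 + 25 = 35
  Event 5 (sale 13): sell min(13,35)=13. stock: 35 - 13 = 22. total_sold = 42
  Event 6 (sale 13): sell min(13,22)=13. stock: 22 - 13 = 9. total_sold = 55
  Event 7 (sale 3): sell min(3,9)=3. stock: 9 - 3 = 6. total_sold = 58
  Event 8 (adjust +8): 6 + 8 = 14
  Event 9 (sale 9): sell min(9,14)=9. stock: 14 - 9 = 5. total_sold = 67
  Event 10 (sale 24): sell min(24,5)=5. stock: 5 - 5 = 0. total_sold = 72
  Event 11 (restock 13): 0 + 13 = 13
  Event 12 (adjust +8): 13 + 8 = 21
  Event 13 (restock 5): 21 + 5 = 26
  Event 14 (restock 20): 26 + 20 = 46
Final: stock = 46, total_sold = 72

First zero at event 1.

Answer: 1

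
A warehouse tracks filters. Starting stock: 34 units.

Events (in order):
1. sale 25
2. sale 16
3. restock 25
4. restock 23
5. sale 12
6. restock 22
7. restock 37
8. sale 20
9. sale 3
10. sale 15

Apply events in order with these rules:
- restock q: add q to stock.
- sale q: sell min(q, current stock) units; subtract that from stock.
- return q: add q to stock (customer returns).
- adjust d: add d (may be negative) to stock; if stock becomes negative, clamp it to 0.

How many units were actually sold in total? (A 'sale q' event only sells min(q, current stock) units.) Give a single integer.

Answer: 84

Derivation:
Processing events:
Start: stock = 34
  Event 1 (sale 25): sell min(25,34)=25. stock: 34 - 25 = 9. total_sold = 25
  Event 2 (sale 16): sell min(16,9)=9. stock: 9 - 9 = 0. total_sold = 34
  Event 3 (restock 25): 0 + 25 = 25
  Event 4 (restock 23): 25 + 23 = 48
  Event 5 (sale 12): sell min(12,48)=12. stock: 48 - 12 = 36. total_sold = 46
  Event 6 (restock 22): 36 + 22 = 58
  Event 7 (restock 37): 58 + 37 = 95
  Event 8 (sale 20): sell min(20,95)=20. stock: 95 - 20 = 75. total_sold = 66
  Event 9 (sale 3): sell min(3,75)=3. stock: 75 - 3 = 72. total_sold = 69
  Event 10 (sale 15): sell min(15,72)=15. stock: 72 - 15 = 57. total_sold = 84
Final: stock = 57, total_sold = 84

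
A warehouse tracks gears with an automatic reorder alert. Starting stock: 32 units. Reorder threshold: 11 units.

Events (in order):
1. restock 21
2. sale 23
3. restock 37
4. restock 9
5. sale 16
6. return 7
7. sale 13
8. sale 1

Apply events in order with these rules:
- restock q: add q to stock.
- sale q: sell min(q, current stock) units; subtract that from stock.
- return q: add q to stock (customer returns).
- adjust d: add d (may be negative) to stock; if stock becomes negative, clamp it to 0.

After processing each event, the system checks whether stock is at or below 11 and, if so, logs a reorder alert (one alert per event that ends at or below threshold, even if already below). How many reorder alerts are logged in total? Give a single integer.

Processing events:
Start: stock = 32
  Event 1 (restock 21): 32 + 21 = 53
  Event 2 (sale 23): sell min(23,53)=23. stock: 53 - 23 = 30. total_sold = 23
  Event 3 (restock 37): 30 + 37 = 67
  Event 4 (restock 9): 67 + 9 = 76
  Event 5 (sale 16): sell min(16,76)=16. stock: 76 - 16 = 60. total_sold = 39
  Event 6 (return 7): 60 + 7 = 67
  Event 7 (sale 13): sell min(13,67)=13. stock: 67 - 13 = 54. total_sold = 52
  Event 8 (sale 1): sell min(1,54)=1. stock: 54 - 1 = 53. total_sold = 53
Final: stock = 53, total_sold = 53

Checking against threshold 11:
  After event 1: stock=53 > 11
  After event 2: stock=30 > 11
  After event 3: stock=67 > 11
  After event 4: stock=76 > 11
  After event 5: stock=60 > 11
  After event 6: stock=67 > 11
  After event 7: stock=54 > 11
  After event 8: stock=53 > 11
Alert events: []. Count = 0

Answer: 0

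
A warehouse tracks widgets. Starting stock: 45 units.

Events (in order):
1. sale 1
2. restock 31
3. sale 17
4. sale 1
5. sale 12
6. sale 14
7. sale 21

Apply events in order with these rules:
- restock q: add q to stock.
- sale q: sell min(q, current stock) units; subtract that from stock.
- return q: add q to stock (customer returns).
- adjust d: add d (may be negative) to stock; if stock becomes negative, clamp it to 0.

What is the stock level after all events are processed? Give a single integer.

Processing events:
Start: stock = 45
  Event 1 (sale 1): sell min(1,45)=1. stock: 45 - 1 = 44. total_sold = 1
  Event 2 (restock 31): 44 + 31 = 75
  Event 3 (sale 17): sell min(17,75)=17. stock: 75 - 17 = 58. total_sold = 18
  Event 4 (sale 1): sell min(1,58)=1. stock: 58 - 1 = 57. total_sold = 19
  Event 5 (sale 12): sell min(12,57)=12. stock: 57 - 12 = 45. total_sold = 31
  Event 6 (sale 14): sell min(14,45)=14. stock: 45 - 14 = 31. total_sold = 45
  Event 7 (sale 21): sell min(21,31)=21. stock: 31 - 21 = 10. total_sold = 66
Final: stock = 10, total_sold = 66

Answer: 10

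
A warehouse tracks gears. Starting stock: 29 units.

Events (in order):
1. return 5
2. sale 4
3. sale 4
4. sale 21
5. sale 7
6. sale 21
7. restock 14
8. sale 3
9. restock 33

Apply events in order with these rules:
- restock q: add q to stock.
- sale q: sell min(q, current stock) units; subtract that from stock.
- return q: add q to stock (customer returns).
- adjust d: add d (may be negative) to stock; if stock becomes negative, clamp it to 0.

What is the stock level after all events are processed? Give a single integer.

Answer: 44

Derivation:
Processing events:
Start: stock = 29
  Event 1 (return 5): 29 + 5 = 34
  Event 2 (sale 4): sell min(4,34)=4. stock: 34 - 4 = 30. total_sold = 4
  Event 3 (sale 4): sell min(4,30)=4. stock: 30 - 4 = 26. total_sold = 8
  Event 4 (sale 21): sell min(21,26)=21. stock: 26 - 21 = 5. total_sold = 29
  Event 5 (sale 7): sell min(7,5)=5. stock: 5 - 5 = 0. total_sold = 34
  Event 6 (sale 21): sell min(21,0)=0. stock: 0 - 0 = 0. total_sold = 34
  Event 7 (restock 14): 0 + 14 = 14
  Event 8 (sale 3): sell min(3,14)=3. stock: 14 - 3 = 11. total_sold = 37
  Event 9 (restock 33): 11 + 33 = 44
Final: stock = 44, total_sold = 37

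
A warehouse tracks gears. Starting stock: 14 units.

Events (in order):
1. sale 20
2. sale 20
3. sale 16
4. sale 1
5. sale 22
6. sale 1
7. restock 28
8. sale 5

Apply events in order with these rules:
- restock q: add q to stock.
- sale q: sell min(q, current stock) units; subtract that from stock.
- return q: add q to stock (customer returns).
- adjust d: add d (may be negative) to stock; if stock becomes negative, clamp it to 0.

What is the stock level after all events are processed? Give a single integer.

Answer: 23

Derivation:
Processing events:
Start: stock = 14
  Event 1 (sale 20): sell min(20,14)=14. stock: 14 - 14 = 0. total_sold = 14
  Event 2 (sale 20): sell min(20,0)=0. stock: 0 - 0 = 0. total_sold = 14
  Event 3 (sale 16): sell min(16,0)=0. stock: 0 - 0 = 0. total_sold = 14
  Event 4 (sale 1): sell min(1,0)=0. stock: 0 - 0 = 0. total_sold = 14
  Event 5 (sale 22): sell min(22,0)=0. stock: 0 - 0 = 0. total_sold = 14
  Event 6 (sale 1): sell min(1,0)=0. stock: 0 - 0 = 0. total_sold = 14
  Event 7 (restock 28): 0 + 28 = 28
  Event 8 (sale 5): sell min(5,28)=5. stock: 28 - 5 = 23. total_sold = 19
Final: stock = 23, total_sold = 19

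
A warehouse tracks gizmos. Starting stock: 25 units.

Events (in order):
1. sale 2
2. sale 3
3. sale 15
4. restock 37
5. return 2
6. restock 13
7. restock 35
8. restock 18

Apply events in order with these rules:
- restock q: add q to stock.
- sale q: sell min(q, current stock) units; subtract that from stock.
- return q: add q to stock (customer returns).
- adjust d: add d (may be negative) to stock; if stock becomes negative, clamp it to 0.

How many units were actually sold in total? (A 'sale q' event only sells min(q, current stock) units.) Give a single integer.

Processing events:
Start: stock = 25
  Event 1 (sale 2): sell min(2,25)=2. stock: 25 - 2 = 23. total_sold = 2
  Event 2 (sale 3): sell min(3,23)=3. stock: 23 - 3 = 20. total_sold = 5
  Event 3 (sale 15): sell min(15,20)=15. stock: 20 - 15 = 5. total_sold = 20
  Event 4 (restock 37): 5 + 37 = 42
  Event 5 (return 2): 42 + 2 = 44
  Event 6 (restock 13): 44 + 13 = 57
  Event 7 (restock 35): 57 + 35 = 92
  Event 8 (restock 18): 92 + 18 = 110
Final: stock = 110, total_sold = 20

Answer: 20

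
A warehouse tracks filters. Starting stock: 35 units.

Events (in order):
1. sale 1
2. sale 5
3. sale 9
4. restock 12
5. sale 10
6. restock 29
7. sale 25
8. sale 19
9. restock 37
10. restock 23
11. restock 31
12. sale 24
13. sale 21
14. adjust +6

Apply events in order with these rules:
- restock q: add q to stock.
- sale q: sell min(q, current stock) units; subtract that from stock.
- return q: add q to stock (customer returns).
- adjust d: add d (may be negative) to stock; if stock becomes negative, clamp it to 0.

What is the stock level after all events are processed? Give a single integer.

Answer: 59

Derivation:
Processing events:
Start: stock = 35
  Event 1 (sale 1): sell min(1,35)=1. stock: 35 - 1 = 34. total_sold = 1
  Event 2 (sale 5): sell min(5,34)=5. stock: 34 - 5 = 29. total_sold = 6
  Event 3 (sale 9): sell min(9,29)=9. stock: 29 - 9 = 20. total_sold = 15
  Event 4 (restock 12): 20 + 12 = 32
  Event 5 (sale 10): sell min(10,32)=10. stock: 32 - 10 = 22. total_sold = 25
  Event 6 (restock 29): 22 + 29 = 51
  Event 7 (sale 25): sell min(25,51)=25. stock: 51 - 25 = 26. total_sold = 50
  Event 8 (sale 19): sell min(19,26)=19. stock: 26 - 19 = 7. total_sold = 69
  Event 9 (restock 37): 7 + 37 = 44
  Event 10 (restock 23): 44 + 23 = 67
  Event 11 (restock 31): 67 + 31 = 98
  Event 12 (sale 24): sell min(24,98)=24. stock: 98 - 24 = 74. total_sold = 93
  Event 13 (sale 21): sell min(21,74)=21. stock: 74 - 21 = 53. total_sold = 114
  Event 14 (adjust +6): 53 + 6 = 59
Final: stock = 59, total_sold = 114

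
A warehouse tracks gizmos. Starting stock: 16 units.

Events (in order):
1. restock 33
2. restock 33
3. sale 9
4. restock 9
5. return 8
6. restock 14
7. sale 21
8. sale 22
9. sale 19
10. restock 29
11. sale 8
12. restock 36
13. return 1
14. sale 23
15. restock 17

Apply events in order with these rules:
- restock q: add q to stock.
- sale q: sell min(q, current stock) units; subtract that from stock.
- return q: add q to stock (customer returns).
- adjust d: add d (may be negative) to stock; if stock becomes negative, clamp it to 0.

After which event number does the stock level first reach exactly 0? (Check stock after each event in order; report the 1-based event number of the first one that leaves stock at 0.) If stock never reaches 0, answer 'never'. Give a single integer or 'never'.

Answer: never

Derivation:
Processing events:
Start: stock = 16
  Event 1 (restock 33): 16 + 33 = 49
  Event 2 (restock 33): 49 + 33 = 82
  Event 3 (sale 9): sell min(9,82)=9. stock: 82 - 9 = 73. total_sold = 9
  Event 4 (restock 9): 73 + 9 = 82
  Event 5 (return 8): 82 + 8 = 90
  Event 6 (restock 14): 90 + 14 = 104
  Event 7 (sale 21): sell min(21,104)=21. stock: 104 - 21 = 83. total_sold = 30
  Event 8 (sale 22): sell min(22,83)=22. stock: 83 - 22 = 61. total_sold = 52
  Event 9 (sale 19): sell min(19,61)=19. stock: 61 - 19 = 42. total_sold = 71
  Event 10 (restock 29): 42 + 29 = 71
  Event 11 (sale 8): sell min(8,71)=8. stock: 71 - 8 = 63. total_sold = 79
  Event 12 (restock 36): 63 + 36 = 99
  Event 13 (return 1): 99 + 1 = 100
  Event 14 (sale 23): sell min(23,100)=23. stock: 100 - 23 = 77. total_sold = 102
  Event 15 (restock 17): 77 + 17 = 94
Final: stock = 94, total_sold = 102

Stock never reaches 0.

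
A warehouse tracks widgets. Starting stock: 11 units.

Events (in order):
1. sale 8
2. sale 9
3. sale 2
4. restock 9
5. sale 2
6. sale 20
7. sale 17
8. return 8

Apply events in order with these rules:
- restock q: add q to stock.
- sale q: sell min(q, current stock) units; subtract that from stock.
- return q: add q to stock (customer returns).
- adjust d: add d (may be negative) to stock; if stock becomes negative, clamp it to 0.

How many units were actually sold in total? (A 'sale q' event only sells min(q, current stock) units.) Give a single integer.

Processing events:
Start: stock = 11
  Event 1 (sale 8): sell min(8,11)=8. stock: 11 - 8 = 3. total_sold = 8
  Event 2 (sale 9): sell min(9,3)=3. stock: 3 - 3 = 0. total_sold = 11
  Event 3 (sale 2): sell min(2,0)=0. stock: 0 - 0 = 0. total_sold = 11
  Event 4 (restock 9): 0 + 9 = 9
  Event 5 (sale 2): sell min(2,9)=2. stock: 9 - 2 = 7. total_sold = 13
  Event 6 (sale 20): sell min(20,7)=7. stock: 7 - 7 = 0. total_sold = 20
  Event 7 (sale 17): sell min(17,0)=0. stock: 0 - 0 = 0. total_sold = 20
  Event 8 (return 8): 0 + 8 = 8
Final: stock = 8, total_sold = 20

Answer: 20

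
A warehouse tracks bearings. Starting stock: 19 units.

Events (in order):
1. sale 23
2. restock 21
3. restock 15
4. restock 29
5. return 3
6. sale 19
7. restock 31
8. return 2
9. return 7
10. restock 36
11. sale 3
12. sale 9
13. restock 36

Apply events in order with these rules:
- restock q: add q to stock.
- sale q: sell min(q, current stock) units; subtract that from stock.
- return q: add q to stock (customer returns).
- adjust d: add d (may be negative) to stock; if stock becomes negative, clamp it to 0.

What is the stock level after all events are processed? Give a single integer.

Processing events:
Start: stock = 19
  Event 1 (sale 23): sell min(23,19)=19. stock: 19 - 19 = 0. total_sold = 19
  Event 2 (restock 21): 0 + 21 = 21
  Event 3 (restock 15): 21 + 15 = 36
  Event 4 (restock 29): 36 + 29 = 65
  Event 5 (return 3): 65 + 3 = 68
  Event 6 (sale 19): sell min(19,68)=19. stock: 68 - 19 = 49. total_sold = 38
  Event 7 (restock 31): 49 + 31 = 80
  Event 8 (return 2): 80 + 2 = 82
  Event 9 (return 7): 82 + 7 = 89
  Event 10 (restock 36): 89 + 36 = 125
  Event 11 (sale 3): sell min(3,125)=3. stock: 125 - 3 = 122. total_sold = 41
  Event 12 (sale 9): sell min(9,122)=9. stock: 122 - 9 = 113. total_sold = 50
  Event 13 (restock 36): 113 + 36 = 149
Final: stock = 149, total_sold = 50

Answer: 149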